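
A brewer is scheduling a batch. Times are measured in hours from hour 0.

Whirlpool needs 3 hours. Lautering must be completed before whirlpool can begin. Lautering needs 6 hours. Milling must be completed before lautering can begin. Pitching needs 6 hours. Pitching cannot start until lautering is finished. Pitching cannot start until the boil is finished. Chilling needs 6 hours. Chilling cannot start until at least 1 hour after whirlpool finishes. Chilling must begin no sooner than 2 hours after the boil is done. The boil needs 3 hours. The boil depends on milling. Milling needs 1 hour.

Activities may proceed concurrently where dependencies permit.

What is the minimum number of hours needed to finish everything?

17

Milling can start immediately at hour 0; it finishes at hour 1.
The boil waits on milling (finishes hour 1), so it starts at hour 1 and finishes at 1 + 3 = hour 4.
After milling (finishes hour 1), lautering can start at hour 1 and finishes at hour 7.
Pitching cannot start until lautering (finishes hour 7); the boil (finishes hour 4). The controlling bound is hour 7, so pitching finishes at 7 + 6 = hour 13.
After lautering (finishes hour 7), whirlpool can start at hour 7 and finishes at hour 10.
Chilling needs all of whirlpool (finishes hour 10, plus 1-hour gap → hour 11); the boil (finishes hour 4, plus 2-hour gap → hour 6). That puts its earliest start at hour 11; it finishes at 11 + 6 = hour 17.
All tasks are finished once the last one completes. Finish times: Milling at 1, Lautering at 7, The boil at 4, Whirlpool at 10, Chilling at 17, Pitching at 13. The latest is hour 17.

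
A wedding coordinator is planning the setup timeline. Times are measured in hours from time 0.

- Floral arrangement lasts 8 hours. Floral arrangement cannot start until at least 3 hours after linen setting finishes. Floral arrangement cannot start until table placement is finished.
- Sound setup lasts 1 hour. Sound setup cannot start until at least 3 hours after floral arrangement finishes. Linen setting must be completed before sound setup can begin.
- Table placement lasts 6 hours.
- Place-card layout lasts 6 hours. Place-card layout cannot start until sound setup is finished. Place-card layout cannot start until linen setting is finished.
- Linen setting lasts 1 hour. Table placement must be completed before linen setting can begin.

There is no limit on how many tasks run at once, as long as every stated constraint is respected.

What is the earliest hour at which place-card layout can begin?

Nothing blocks table placement, so it runs from hour 0 to hour 6.
Linen setting waits on table placement (finishes hour 6), so it starts at hour 6 and finishes at 6 + 1 = hour 7.
Floral arrangement has to wait for linen setting (finishes hour 7, plus 3-hour gap → hour 10); table placement (finishes hour 6). The latest of these is hour 10, so floral arrangement runs hour 10 to 10 + 8 = hour 18.
For sound setup: floral arrangement (finishes hour 18, plus 3-hour gap → hour 21); linen setting (finishes hour 7). Taking the maximum gives a start of hour 21, and it finishes at 21 + 1 = hour 22.
Place-card layout waits on sound setup (finishes hour 22); linen setting (finishes hour 7). The latest of these is hour 22, which is the earliest place-card layout can start.

22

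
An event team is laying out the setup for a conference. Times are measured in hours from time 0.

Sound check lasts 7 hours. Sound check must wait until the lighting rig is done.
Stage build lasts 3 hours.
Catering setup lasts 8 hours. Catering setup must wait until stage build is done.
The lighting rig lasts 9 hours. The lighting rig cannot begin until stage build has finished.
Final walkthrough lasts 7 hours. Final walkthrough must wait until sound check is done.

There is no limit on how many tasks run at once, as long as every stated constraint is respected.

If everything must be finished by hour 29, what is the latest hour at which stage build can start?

3

Nothing follows final walkthrough; the deadline of hour 29 is its only limit. It must start by 29 − 7 = hour 22.
Sound check must finish before final walkthrough (must start by hour 22). With a 7-hour duration, sound check must start by 22 − 7 = hour 15.
Since sound check (must start by hour 15) depends on it, the lighting rig must finish by hour 15. Backing off its 9-hour duration gives a latest start of hour 6.
To finish by hour 29, catering setup (duration 8) must start no later than hour 21.
Stage build must finish in time for the lighting rig (must start by hour 6); catering setup (must start by hour 21). The tightest is hour 6, so stage build must start by 6 − 3 = hour 3.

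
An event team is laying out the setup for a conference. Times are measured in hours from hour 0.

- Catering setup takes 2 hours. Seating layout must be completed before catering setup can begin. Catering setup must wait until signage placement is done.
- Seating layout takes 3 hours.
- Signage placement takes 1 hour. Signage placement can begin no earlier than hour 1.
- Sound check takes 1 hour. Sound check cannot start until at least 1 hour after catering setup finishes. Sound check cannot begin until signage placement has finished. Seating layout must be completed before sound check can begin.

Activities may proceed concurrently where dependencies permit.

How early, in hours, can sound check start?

Signage placement cannot begin until its own release at hour 1. It runs from hour 1 to 1 + 1 = hour 2.
Seating layout can start immediately at hour 0; it finishes at hour 3.
Catering setup needs all of seating layout (finishes hour 3); signage placement (finishes hour 2). That puts its earliest start at hour 3; it finishes at 3 + 2 = hour 5.
Sound check waits on catering setup (finishes hour 5, plus 1-hour gap → hour 6); signage placement (finishes hour 2); seating layout (finishes hour 3). The latest of these is hour 6, which is the earliest sound check can start.

6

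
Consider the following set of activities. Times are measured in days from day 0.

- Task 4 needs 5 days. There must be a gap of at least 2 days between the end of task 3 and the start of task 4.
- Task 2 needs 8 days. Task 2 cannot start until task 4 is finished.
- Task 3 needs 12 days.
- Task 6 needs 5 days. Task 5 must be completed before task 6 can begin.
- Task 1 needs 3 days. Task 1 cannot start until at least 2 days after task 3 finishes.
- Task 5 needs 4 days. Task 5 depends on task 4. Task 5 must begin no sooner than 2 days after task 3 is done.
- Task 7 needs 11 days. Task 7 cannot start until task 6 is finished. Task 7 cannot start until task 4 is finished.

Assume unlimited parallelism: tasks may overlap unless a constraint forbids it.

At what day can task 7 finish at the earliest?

39

Task 3 has no prerequisites, so it starts at day 0 and finishes at day 12.
Task 4 waits on task 3 (finishes day 12, plus 2-day gap → day 14), so it starts at day 14 and finishes at 14 + 5 = day 19.
For task 5: task 4 (finishes day 19); task 3 (finishes day 12, plus 2-day gap → day 14). Taking the maximum gives a start of day 19, and it finishes at 19 + 4 = day 23.
Task 6 cannot begin until task 5 (finishes day 23). It runs from day 23 to 23 + 5 = day 28.
Task 7 cannot start until task 6 (finishes day 28); task 4 (finishes day 19). The controlling bound is day 28, so task 7 finishes at 28 + 11 = day 39.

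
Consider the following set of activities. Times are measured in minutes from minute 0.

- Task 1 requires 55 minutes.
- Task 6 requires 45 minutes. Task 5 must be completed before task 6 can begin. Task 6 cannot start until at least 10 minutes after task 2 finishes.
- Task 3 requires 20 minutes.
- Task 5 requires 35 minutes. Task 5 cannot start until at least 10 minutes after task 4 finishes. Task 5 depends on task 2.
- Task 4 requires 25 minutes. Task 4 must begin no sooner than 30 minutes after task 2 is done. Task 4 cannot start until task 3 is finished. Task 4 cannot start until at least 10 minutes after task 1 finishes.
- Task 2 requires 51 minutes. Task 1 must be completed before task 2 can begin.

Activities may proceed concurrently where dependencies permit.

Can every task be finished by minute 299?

Yes

Nothing blocks task 3, so it runs from minute 0 to minute 20.
Nothing blocks task 1, so it runs from minute 0 to minute 55.
After task 1 (finishes minute 55), task 2 can start at minute 55 and finishes at minute 106.
Task 4 cannot start until task 2 (finishes minute 106, plus 30-minute gap → minute 136); task 3 (finishes minute 20); task 1 (finishes minute 55, plus 10-minute gap → minute 65). The controlling bound is minute 136, so task 4 finishes at 136 + 25 = minute 161.
Task 5 needs all of task 4 (finishes minute 161, plus 10-minute gap → minute 171); task 2 (finishes minute 106). That puts its earliest start at minute 171; it finishes at 171 + 35 = minute 206.
Task 6 cannot start until task 5 (finishes minute 206); task 2 (finishes minute 106, plus 10-minute gap → minute 116). The controlling bound is minute 206, so task 6 finishes at 206 + 45 = minute 251.
Every task is finished by minute 251, which is no later than the deadline of 299, so the schedule is feasible.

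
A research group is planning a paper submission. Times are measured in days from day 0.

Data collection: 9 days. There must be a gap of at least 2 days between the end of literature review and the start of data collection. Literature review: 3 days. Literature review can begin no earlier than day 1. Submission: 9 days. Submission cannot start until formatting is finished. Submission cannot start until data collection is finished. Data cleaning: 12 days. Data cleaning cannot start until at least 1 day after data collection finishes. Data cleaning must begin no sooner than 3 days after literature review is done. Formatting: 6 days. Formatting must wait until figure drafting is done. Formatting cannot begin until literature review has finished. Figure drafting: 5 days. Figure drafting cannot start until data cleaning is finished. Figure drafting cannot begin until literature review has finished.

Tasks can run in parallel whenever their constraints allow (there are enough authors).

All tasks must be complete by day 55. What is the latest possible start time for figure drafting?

35

Nothing follows submission; the deadline of day 55 is its only limit. It must start by 55 − 9 = day 46.
Formatting must finish before submission (must start by day 46). With a 6-day duration, formatting must start by 46 − 6 = day 40.
Since formatting (must start by day 40) depends on it, figure drafting must finish by day 40. Backing off its 5-day duration gives a latest start of day 35.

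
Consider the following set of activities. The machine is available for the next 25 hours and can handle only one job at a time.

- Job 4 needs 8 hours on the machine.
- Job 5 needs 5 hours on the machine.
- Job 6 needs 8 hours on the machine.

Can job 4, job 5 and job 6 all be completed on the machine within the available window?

Running back to back, the jobs need 8 + 5 + 8 = 21 hours on the machine.
Since 21 ≤ 25, they fit within the window.

Yes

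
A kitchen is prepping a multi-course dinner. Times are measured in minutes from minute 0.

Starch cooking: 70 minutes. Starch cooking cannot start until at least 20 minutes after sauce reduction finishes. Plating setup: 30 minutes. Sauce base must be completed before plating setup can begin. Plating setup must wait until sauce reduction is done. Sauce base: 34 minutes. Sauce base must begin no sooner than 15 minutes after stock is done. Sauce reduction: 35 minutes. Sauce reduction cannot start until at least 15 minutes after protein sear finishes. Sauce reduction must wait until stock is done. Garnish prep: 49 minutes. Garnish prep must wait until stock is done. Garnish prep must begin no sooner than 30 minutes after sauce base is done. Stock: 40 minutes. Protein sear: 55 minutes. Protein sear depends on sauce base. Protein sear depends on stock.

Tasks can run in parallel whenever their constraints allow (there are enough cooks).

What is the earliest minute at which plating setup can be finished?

Stock has no prerequisites, so it starts at minute 0 and finishes at minute 40.
After stock (finishes minute 40, plus 15-minute gap → minute 55), sauce base can start at minute 55 and finishes at minute 89.
Protein sear needs all of sauce base (finishes minute 89); stock (finishes minute 40). That puts its earliest start at minute 89; it finishes at 89 + 55 = minute 144.
Sauce reduction needs all of protein sear (finishes minute 144, plus 15-minute gap → minute 159); stock (finishes minute 40). That puts its earliest start at minute 159; it finishes at 159 + 35 = minute 194.
For plating setup: sauce base (finishes minute 89); sauce reduction (finishes minute 194). Taking the maximum gives a start of minute 194, and it finishes at 194 + 30 = minute 224.

224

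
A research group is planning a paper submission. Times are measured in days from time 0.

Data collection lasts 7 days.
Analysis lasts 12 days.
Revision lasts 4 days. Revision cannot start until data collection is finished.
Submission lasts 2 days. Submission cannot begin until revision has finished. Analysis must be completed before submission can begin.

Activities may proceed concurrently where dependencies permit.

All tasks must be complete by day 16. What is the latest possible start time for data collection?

3

Submission has no dependents, so it just needs to finish by day 16. Starting by 16 − 2 = day 14 achieves that.
Revision must finish before submission (must start by day 14). With a 4-day duration, revision must start by 14 − 4 = day 10.
Data collection has to be done before revision (must start by day 10). That means finishing by day 10, i.e. starting by 10 − 7 = day 3.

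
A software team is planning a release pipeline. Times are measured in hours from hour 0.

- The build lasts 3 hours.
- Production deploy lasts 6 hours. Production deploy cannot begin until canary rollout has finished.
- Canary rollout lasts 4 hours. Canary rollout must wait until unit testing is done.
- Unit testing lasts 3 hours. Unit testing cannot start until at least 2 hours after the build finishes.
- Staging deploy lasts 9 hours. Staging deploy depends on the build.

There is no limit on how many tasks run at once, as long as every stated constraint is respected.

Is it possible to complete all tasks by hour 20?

The build can start immediately at hour 0; it finishes at hour 3.
After the build (finishes hour 3), staging deploy can start at hour 3 and finishes at hour 12.
Unit testing waits on the build (finishes hour 3, plus 2-hour gap → hour 5), so it starts at hour 5 and finishes at 5 + 3 = hour 8.
Canary rollout cannot begin until unit testing (finishes hour 8). It runs from hour 8 to 8 + 4 = hour 12.
Production deploy cannot begin until canary rollout (finishes hour 12). It runs from hour 12 to 12 + 6 = hour 18.
Every task is finished by hour 18, which is no later than the deadline of 20, so the schedule is feasible.

Yes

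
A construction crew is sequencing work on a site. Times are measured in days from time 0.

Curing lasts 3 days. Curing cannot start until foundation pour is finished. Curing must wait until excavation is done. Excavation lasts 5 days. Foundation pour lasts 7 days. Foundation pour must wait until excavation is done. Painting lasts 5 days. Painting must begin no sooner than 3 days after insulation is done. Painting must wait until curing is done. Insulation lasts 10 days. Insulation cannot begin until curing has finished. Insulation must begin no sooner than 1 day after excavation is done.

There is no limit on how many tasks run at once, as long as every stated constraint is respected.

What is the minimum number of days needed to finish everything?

Nothing blocks excavation, so it runs from day 0 to day 5.
Foundation pour cannot begin until excavation (finishes day 5). It runs from day 5 to 5 + 7 = day 12.
Curing cannot start until foundation pour (finishes day 12); excavation (finishes day 5). The controlling bound is day 12, so curing finishes at 12 + 3 = day 15.
Insulation cannot start until curing (finishes day 15); excavation (finishes day 5, plus 1-day gap → day 6). The controlling bound is day 15, so insulation finishes at 15 + 10 = day 25.
Painting needs all of insulation (finishes day 25, plus 3-day gap → day 28); curing (finishes day 15). That puts its earliest start at day 28; it finishes at 28 + 5 = day 33.
All tasks are finished once the last one completes. Finish times: Excavation at 5, Foundation pour at 12, Curing at 15, Insulation at 25, Painting at 33. The latest is day 33.

33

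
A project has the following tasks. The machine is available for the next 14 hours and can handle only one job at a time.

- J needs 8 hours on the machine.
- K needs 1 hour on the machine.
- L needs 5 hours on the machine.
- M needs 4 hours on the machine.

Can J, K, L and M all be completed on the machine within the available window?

Running back to back, the jobs need 8 + 1 + 5 + 4 = 18 hours on the machine.
Since 18 > 14, they cannot all fit.

No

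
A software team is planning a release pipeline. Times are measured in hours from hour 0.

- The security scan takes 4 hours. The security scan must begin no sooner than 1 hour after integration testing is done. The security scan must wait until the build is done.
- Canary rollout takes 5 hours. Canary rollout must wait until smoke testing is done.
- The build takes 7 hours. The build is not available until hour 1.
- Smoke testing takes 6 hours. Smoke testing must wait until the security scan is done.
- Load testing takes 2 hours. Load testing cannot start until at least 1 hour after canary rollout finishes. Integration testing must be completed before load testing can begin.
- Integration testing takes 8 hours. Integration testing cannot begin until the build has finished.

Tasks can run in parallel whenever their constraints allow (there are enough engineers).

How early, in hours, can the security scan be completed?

The build waits on its own release at hour 1, so it starts at hour 1 and finishes at 1 + 7 = hour 8.
After the build (finishes hour 8), integration testing can start at hour 8 and finishes at hour 16.
The security scan needs all of integration testing (finishes hour 16, plus 1-hour gap → hour 17); the build (finishes hour 8). That puts its earliest start at hour 17; it finishes at 17 + 4 = hour 21.

21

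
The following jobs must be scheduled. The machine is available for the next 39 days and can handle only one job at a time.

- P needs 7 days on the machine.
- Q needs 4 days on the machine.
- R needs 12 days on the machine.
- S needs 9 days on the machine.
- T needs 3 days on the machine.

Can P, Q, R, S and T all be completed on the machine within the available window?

Yes

Running back to back, the jobs need 7 + 4 + 12 + 9 + 3 = 35 days on the machine.
Since 35 ≤ 39, they fit within the window.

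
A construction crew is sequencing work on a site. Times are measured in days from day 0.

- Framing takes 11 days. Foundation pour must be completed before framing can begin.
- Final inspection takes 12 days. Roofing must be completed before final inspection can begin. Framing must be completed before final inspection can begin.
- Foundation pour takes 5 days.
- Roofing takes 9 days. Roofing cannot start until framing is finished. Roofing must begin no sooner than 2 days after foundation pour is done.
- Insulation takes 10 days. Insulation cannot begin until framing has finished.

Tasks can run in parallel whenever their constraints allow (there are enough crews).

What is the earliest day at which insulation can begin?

16

Foundation pour has no prerequisites, so it starts at day 0 and finishes at day 5.
Framing cannot begin until foundation pour (finishes day 5). It runs from day 5 to 5 + 11 = day 16.
Insulation waits on framing (finishes day 16), so the earliest it can start is day 16.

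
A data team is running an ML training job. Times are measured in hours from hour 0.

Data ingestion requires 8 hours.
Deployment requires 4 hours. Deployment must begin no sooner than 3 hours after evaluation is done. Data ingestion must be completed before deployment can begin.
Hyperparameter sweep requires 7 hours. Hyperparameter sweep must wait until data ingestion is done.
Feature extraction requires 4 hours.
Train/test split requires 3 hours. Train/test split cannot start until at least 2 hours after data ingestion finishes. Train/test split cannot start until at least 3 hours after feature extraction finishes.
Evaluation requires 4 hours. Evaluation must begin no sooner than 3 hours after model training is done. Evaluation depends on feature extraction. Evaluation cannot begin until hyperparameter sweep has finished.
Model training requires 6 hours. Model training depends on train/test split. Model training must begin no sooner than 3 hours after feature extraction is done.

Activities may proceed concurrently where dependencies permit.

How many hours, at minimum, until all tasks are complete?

33

Feature extraction has no prerequisites, so it starts at hour 0 and finishes at hour 4.
Nothing blocks data ingestion, so it runs from hour 0 to hour 8.
After data ingestion (finishes hour 8), hyperparameter sweep can start at hour 8 and finishes at hour 15.
Train/test split needs all of data ingestion (finishes hour 8, plus 2-hour gap → hour 10); feature extraction (finishes hour 4, plus 3-hour gap → hour 7). That puts its earliest start at hour 10; it finishes at 10 + 3 = hour 13.
For model training: train/test split (finishes hour 13); feature extraction (finishes hour 4, plus 3-hour gap → hour 7). Taking the maximum gives a start of hour 13, and it finishes at 13 + 6 = hour 19.
Evaluation has to wait for model training (finishes hour 19, plus 3-hour gap → hour 22); feature extraction (finishes hour 4); hyperparameter sweep (finishes hour 15). The latest of these is hour 22, so evaluation runs hour 22 to 22 + 4 = hour 26.
For deployment: evaluation (finishes hour 26, plus 3-hour gap → hour 29); data ingestion (finishes hour 8). Taking the maximum gives a start of hour 29, and it finishes at 29 + 4 = hour 33.
All tasks are finished once the last one completes. Finish times: Data ingestion at 8, Feature extraction at 4, Train/test split at 13, Hyperparameter sweep at 15, Model training at 19, Evaluation at 26, Deployment at 33. The latest is hour 33.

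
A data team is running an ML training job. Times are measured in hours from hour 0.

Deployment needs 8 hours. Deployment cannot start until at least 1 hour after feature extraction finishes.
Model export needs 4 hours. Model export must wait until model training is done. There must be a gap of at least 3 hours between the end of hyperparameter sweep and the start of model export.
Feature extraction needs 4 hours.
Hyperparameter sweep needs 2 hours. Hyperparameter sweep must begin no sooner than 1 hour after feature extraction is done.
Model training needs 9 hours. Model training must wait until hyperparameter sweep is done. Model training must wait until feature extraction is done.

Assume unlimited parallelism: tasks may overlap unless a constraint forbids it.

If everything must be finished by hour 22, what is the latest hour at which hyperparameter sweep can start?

Model export must finish by hour 22; it takes 4 hours, so it must start by 22 − 4 = hour 18.
Model training must finish before model export (must start by hour 18). With a 9-hour duration, model training must start by 18 − 9 = hour 9.
Hyperparameter sweep feeds model training (must start by hour 9); model export (must start by hour 18, minus 3-hour gap → hour 15). Taking the minimum, hyperparameter sweep must finish by hour 9 and start by 9 − 2 = hour 7.

7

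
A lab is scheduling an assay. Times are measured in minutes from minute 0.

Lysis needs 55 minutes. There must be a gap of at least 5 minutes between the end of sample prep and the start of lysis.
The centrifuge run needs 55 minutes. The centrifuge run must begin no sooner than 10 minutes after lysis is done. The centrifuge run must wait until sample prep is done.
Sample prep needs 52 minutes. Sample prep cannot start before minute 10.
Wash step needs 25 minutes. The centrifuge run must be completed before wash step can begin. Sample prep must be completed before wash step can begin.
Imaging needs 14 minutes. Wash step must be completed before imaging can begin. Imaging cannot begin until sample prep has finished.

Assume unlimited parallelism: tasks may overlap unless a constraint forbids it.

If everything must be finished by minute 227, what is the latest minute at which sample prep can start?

11

Nothing follows imaging; the deadline of minute 227 is its only limit. It must start by 227 − 14 = minute 213.
Wash step feeds into imaging (must start by minute 213); so wash step must finish by minute 213 and therefore start by minute 188.
Since wash step (must start by minute 188) depends on it, the centrifuge run must finish by minute 188. Backing off its 55-minute duration gives a latest start of minute 133.
Since the centrifuge run (must start by minute 133, minus 10-minute gap → minute 123) depends on it, lysis must finish by minute 123. Backing off its 55-minute duration gives a latest start of minute 68.
For sample prep: lysis (must start by minute 68, minus 5-minute gap → minute 63); the centrifuge run (must start by minute 133); wash step (must start by minute 188); imaging (must start by minute 213). The most restrictive is minute 63; with a 52-minute duration, sample prep must start by minute 11.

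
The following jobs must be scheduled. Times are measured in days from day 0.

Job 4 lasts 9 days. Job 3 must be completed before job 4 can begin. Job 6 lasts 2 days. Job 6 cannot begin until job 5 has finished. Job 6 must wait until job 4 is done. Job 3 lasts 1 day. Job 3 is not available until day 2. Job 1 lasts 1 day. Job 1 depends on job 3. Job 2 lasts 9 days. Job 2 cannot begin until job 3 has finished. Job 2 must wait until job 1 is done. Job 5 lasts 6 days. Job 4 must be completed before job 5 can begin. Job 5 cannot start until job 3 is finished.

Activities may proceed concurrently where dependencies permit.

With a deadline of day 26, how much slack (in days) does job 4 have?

6

After its own release at day 2, job 3 can start at day 2 and finishes at day 3.
Job 4 cannot begin until job 3 (finishes day 3). It runs from day 3 to 3 + 9 = day 12.

Working backward from the deadline:
Job 6 has no dependents, so it just needs to finish by day 26. Starting by 26 − 2 = day 24 achieves that.
Job 5 feeds into job 6 (must start by day 24); so job 5 must finish by day 24 and therefore start by day 18.
Job 4 feeds job 5 (must start by day 18); job 6 (must start by day 24). Taking the minimum, job 4 must finish by day 18 and start by 18 − 9 = day 9.
So job 4 can start as early as day 3 and as late as day 9, giving 9 − 3 = 6 days of slack.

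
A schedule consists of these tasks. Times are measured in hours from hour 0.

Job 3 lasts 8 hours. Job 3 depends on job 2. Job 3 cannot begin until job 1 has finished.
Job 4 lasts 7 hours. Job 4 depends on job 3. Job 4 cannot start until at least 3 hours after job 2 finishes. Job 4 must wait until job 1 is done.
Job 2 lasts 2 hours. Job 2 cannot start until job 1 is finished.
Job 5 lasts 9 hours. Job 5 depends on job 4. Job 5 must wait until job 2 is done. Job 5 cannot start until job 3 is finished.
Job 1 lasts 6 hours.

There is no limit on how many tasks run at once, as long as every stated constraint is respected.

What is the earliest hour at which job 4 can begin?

16

Job 1 can start immediately at hour 0; it finishes at hour 6.
After job 1 (finishes hour 6), job 2 can start at hour 6 and finishes at hour 8.
Job 3 needs all of job 2 (finishes hour 8); job 1 (finishes hour 6). That puts its earliest start at hour 8; it finishes at 8 + 8 = hour 16.
Job 4 waits on job 3 (finishes hour 16); job 2 (finishes hour 8, plus 3-hour gap → hour 11); job 1 (finishes hour 6). The latest of these is hour 16, which is the earliest job 4 can start.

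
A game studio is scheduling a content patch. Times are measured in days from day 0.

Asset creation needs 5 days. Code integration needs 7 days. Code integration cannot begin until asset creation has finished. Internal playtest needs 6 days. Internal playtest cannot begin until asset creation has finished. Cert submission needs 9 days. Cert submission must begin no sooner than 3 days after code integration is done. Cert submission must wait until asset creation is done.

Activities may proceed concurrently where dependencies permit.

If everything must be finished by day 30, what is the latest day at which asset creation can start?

Cert submission has no dependents, so it just needs to finish by day 30. Starting by 30 − 9 = day 21 achieves that.
Code integration has to be done before cert submission (must start by day 21, minus 3-day gap → day 18). That means finishing by day 18, i.e. starting by 18 − 7 = day 11.
Nothing follows internal playtest; the deadline of day 30 is its only limit. It must start by 30 − 6 = day 24.
For asset creation: code integration (must start by day 11); internal playtest (must start by day 24); cert submission (must start by day 21). The most restrictive is day 11; with a 5-day duration, asset creation must start by day 6.

6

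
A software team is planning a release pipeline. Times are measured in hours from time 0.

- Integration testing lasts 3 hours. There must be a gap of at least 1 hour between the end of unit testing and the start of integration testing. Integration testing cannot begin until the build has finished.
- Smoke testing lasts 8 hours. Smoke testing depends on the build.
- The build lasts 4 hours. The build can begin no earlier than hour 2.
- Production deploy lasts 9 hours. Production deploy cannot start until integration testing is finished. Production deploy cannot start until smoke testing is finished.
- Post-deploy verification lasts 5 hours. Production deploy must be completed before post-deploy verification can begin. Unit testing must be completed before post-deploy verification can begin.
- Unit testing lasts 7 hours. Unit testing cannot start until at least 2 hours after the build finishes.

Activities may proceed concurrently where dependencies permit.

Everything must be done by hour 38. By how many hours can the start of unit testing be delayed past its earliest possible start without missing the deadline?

The build waits on its own release at hour 2, so it starts at hour 2 and finishes at 2 + 4 = hour 6.
After the build (finishes hour 6, plus 2-hour gap → hour 8), unit testing can start at hour 8 and finishes at hour 15.

Working backward from the deadline:
Post-deploy verification has no dependents, so it just needs to finish by hour 38. Starting by 38 − 5 = hour 33 achieves that.
Production deploy feeds into post-deploy verification (must start by hour 33); so production deploy must finish by hour 33 and therefore start by hour 24.
Since production deploy (must start by hour 24) depends on it, integration testing must finish by hour 24. Backing off its 3-hour duration gives a latest start of hour 21.
For unit testing: integration testing (must start by hour 21, minus 1-hour gap → hour 20); post-deploy verification (must start by hour 33). The most restrictive is hour 20; with a 7-hour duration, unit testing must start by hour 13.
So unit testing can start as early as hour 8 and as late as hour 13, giving 13 − 8 = 5 hours of slack.

5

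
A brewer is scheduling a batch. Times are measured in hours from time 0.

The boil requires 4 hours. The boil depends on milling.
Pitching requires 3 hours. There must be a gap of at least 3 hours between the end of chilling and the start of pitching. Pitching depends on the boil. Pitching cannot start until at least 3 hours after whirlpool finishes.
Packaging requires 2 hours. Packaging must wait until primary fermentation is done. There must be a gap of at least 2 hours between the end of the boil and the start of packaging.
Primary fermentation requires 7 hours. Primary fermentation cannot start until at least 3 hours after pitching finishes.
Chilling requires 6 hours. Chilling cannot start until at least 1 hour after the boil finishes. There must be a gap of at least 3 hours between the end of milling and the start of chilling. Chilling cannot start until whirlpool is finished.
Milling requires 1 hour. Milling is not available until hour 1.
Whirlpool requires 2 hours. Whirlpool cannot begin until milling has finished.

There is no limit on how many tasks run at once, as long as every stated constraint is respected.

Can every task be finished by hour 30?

Milling cannot begin until its own release at hour 1. It runs from hour 1 to 1 + 1 = hour 2.
Whirlpool cannot begin until milling (finishes hour 2). It runs from hour 2 to 2 + 2 = hour 4.
The boil cannot begin until milling (finishes hour 2). It runs from hour 2 to 2 + 4 = hour 6.
Chilling has to wait for the boil (finishes hour 6, plus 1-hour gap → hour 7); milling (finishes hour 2, plus 3-hour gap → hour 5); whirlpool (finishes hour 4). The latest of these is hour 7, so chilling runs hour 7 to 7 + 6 = hour 13.
Pitching has to wait for chilling (finishes hour 13, plus 3-hour gap → hour 16); the boil (finishes hour 6); whirlpool (finishes hour 4, plus 3-hour gap → hour 7). The latest of these is hour 16, so pitching runs hour 16 to 16 + 3 = hour 19.
After pitching (finishes hour 19, plus 3-hour gap → hour 22), primary fermentation can start at hour 22 and finishes at hour 29.
Packaging cannot start until primary fermentation (finishes hour 29); the boil (finishes hour 6, plus 2-hour gap → hour 8). The controlling bound is hour 29, so packaging finishes at 29 + 2 = hour 31.
The earliest everything can be done is hour 31, which is after the deadline of 30, so it is not possible.

No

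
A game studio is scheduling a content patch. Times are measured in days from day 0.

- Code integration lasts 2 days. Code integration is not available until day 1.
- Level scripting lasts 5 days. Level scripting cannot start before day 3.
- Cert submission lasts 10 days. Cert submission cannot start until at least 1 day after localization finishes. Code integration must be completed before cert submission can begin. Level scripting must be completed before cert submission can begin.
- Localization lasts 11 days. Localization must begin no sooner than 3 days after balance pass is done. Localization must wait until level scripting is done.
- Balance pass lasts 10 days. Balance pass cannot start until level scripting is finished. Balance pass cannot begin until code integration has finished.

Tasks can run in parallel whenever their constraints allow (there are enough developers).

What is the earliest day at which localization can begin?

After its own release at day 1, code integration can start at day 1 and finishes at day 3.
Level scripting waits on its own release at day 3, so it starts at day 3 and finishes at 3 + 5 = day 8.
Balance pass has to wait for level scripting (finishes day 8); code integration (finishes day 3). The latest of these is day 8, so balance pass runs day 8 to 8 + 10 = day 18.
Localization waits on balance pass (finishes day 18, plus 3-day gap → day 21); level scripting (finishes day 8). The latest of these is day 21, which is the earliest localization can start.

21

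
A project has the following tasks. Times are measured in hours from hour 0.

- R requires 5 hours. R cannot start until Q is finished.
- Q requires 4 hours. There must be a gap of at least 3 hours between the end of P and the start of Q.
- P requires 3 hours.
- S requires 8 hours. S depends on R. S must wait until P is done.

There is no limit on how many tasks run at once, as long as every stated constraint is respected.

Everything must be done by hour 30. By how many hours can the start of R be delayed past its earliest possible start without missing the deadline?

P has no prerequisites, so it starts at hour 0 and finishes at hour 3.
Q cannot begin until P (finishes hour 3, plus 3-hour gap → hour 6). It runs from hour 6 to 6 + 4 = hour 10.
R waits on Q (finishes hour 10), so it starts at hour 10 and finishes at 10 + 5 = hour 15.

Working backward from the deadline:
Nothing follows S; the deadline of hour 30 is its only limit. It must start by 30 − 8 = hour 22.
R must finish before S (must start by hour 22). With a 5-hour duration, R must start by 22 − 5 = hour 17.
So R can start as early as hour 10 and as late as hour 17, giving 17 − 10 = 7 hours of slack.

7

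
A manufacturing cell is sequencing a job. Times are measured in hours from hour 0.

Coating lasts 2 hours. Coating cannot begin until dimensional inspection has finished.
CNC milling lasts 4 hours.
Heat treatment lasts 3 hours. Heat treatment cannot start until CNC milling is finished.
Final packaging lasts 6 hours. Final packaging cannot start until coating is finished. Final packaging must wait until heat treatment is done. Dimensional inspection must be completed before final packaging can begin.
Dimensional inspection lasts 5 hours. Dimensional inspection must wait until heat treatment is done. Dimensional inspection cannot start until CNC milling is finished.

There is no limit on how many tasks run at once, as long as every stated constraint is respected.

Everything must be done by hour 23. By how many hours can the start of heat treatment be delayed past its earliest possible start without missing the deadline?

3

Nothing blocks CNC milling, so it runs from hour 0 to hour 4.
After CNC milling (finishes hour 4), heat treatment can start at hour 4 and finishes at hour 7.

Working backward from the deadline:
Final packaging must finish by hour 23; it takes 6 hours, so it must start by 23 − 6 = hour 17.
Coating has to be done before final packaging (must start by hour 17). That means finishing by hour 17, i.e. starting by 17 − 2 = hour 15.
Dimensional inspection has several dependents: coating (must start by hour 15); final packaging (must start by hour 17). The earliest of those limits is hour 15, so dimensional inspection must start by 15 − 5 = hour 10.
Heat treatment feeds dimensional inspection (must start by hour 10); final packaging (must start by hour 17). Taking the minimum, heat treatment must finish by hour 10 and start by 10 − 3 = hour 7.
So heat treatment can start as early as hour 4 and as late as hour 7, giving 7 − 4 = 3 hours of slack.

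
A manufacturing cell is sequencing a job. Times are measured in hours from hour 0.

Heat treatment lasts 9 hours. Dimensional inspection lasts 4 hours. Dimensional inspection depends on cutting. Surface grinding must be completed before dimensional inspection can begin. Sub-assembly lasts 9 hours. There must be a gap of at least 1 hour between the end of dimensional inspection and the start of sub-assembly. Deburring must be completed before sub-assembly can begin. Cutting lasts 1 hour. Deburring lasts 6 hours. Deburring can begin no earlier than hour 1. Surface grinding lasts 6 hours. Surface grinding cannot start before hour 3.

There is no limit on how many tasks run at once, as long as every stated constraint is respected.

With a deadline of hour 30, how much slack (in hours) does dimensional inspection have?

7

After its own release at hour 3, surface grinding can start at hour 3 and finishes at hour 9.
Cutting can start immediately at hour 0; it finishes at hour 1.
For dimensional inspection: cutting (finishes hour 1); surface grinding (finishes hour 9). Taking the maximum gives a start of hour 9, and it finishes at 9 + 4 = hour 13.

Working backward from the deadline:
To finish by hour 30, sub-assembly (duration 9) must start no later than hour 21.
Dimensional inspection feeds into sub-assembly (must start by hour 21, minus 1-hour gap → hour 20); so dimensional inspection must finish by hour 20 and therefore start by hour 16.
So dimensional inspection can start as early as hour 9 and as late as hour 16, giving 16 − 9 = 7 hours of slack.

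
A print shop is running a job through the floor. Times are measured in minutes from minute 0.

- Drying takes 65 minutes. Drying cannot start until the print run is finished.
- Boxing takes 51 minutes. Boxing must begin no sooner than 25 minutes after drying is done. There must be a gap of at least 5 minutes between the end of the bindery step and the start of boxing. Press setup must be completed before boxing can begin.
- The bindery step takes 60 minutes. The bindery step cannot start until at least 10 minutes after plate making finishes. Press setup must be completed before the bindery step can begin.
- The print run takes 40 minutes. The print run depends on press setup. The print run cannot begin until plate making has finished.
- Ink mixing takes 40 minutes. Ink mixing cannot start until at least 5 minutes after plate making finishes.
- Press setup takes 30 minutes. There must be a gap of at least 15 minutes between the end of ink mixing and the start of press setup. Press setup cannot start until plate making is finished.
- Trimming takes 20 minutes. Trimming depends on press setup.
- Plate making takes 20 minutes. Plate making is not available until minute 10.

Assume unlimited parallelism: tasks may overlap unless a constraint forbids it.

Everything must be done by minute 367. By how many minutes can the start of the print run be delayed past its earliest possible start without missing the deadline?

After its own release at minute 10, plate making can start at minute 10 and finishes at minute 30.
Ink mixing cannot begin until plate making (finishes minute 30, plus 5-minute gap → minute 35). It runs from minute 35 to 35 + 40 = minute 75.
Press setup has to wait for ink mixing (finishes minute 75, plus 15-minute gap → minute 90); plate making (finishes minute 30). The latest of these is minute 90, so press setup runs minute 90 to 90 + 30 = minute 120.
The print run needs all of press setup (finishes minute 120); plate making (finishes minute 30). That puts its earliest start at minute 120; it finishes at 120 + 40 = minute 160.

Working backward from the deadline:
Nothing follows boxing; the deadline of minute 367 is its only limit. It must start by 367 − 51 = minute 316.
Drying feeds into boxing (must start by minute 316, minus 25-minute gap → minute 291); so drying must finish by minute 291 and therefore start by minute 226.
The print run must finish before drying (must start by minute 226). With a 40-minute duration, the print run must start by 226 − 40 = minute 186.
So the print run can start as early as minute 120 and as late as minute 186, giving 186 − 120 = 66 minutes of slack.

66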